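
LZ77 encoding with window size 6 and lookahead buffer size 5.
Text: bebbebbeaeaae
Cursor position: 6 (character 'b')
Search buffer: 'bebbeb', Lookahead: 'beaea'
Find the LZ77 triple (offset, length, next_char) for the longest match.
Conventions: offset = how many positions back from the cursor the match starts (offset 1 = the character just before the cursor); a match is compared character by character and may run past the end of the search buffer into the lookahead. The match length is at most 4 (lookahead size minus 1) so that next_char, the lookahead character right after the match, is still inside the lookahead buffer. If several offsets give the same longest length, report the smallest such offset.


Try each offset into the search buffer:
  offset=1 (pos 5, char 'b'): match length 1
  offset=2 (pos 4, char 'e'): match length 0
  offset=3 (pos 3, char 'b'): match length 2
  offset=4 (pos 2, char 'b'): match length 1
  offset=5 (pos 1, char 'e'): match length 0
  offset=6 (pos 0, char 'b'): match length 2
Longest match has length 2, found at offsets 3, 6; take the smallest, offset 3.
next_char = character at position 6 + 2 = 8 -> 'a'

Best match: offset=3, length=2 (matching 'be' starting at position 3)
LZ77 triple: (3, 2, 'a')


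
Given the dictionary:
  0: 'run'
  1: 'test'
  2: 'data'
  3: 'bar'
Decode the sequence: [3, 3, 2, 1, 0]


Look up each index in the dictionary:
  3 -> 'bar'
  3 -> 'bar'
  2 -> 'data'
  1 -> 'test'
  0 -> 'run'

Decoded: "bar bar data test run"


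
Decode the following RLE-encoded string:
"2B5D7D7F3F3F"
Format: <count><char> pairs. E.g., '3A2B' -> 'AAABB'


Expanding each <count><char> pair:
  2B -> 'BB'
  5D -> 'DDDDD'
  7D -> 'DDDDDDD'
  7F -> 'FFFFFFF'
  3F -> 'FFF'
  3F -> 'FFF'

Decoded = BBDDDDDDDDDDDDFFFFFFFFFFFFF


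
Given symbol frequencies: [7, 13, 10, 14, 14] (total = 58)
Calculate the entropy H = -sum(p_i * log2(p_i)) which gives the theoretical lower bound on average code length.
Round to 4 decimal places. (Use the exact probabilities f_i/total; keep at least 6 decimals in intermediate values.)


Per-symbol terms -p_i * log2(p_i) with p_i = f_i/58:
  p = 7/58 = 0.120690: log2(p) = -3.050626, -p*log2(p) = 0.368179
  p = 13/58 = 0.224138: log2(p) = -2.157541, -p*log2(p) = 0.483587
  p = 10/58 = 0.172414: log2(p) = -2.536053, -p*log2(p) = 0.437251
  p = 14/58 = 0.241379: log2(p) = -2.050626, -p*log2(p) = 0.494979
  p = 14/58 = 0.241379: log2(p) = -2.050626, -p*log2(p) = 0.494979
H = 0.368179 + 0.483587 + 0.437251 + 0.494979 + 0.494979 = 2.278975

H = 2.279 bits/symbol


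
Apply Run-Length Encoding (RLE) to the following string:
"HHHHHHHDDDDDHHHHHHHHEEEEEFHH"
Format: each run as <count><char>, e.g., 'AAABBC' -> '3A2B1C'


Scanning runs left to right:
  i=0: run of 'H' x 7 -> '7H'
  i=7: run of 'D' x 5 -> '5D'
  i=12: run of 'H' x 8 -> '8H'
  i=20: run of 'E' x 5 -> '5E'
  i=25: run of 'F' x 1 -> '1F'
  i=26: run of 'H' x 2 -> '2H'

RLE = 7H5D8H5E1F2H


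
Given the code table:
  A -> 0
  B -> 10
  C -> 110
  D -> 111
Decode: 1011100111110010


Decoding:
10 -> B
111 -> D
0 -> A
0 -> A
111 -> D
110 -> C
0 -> A
10 -> B


Result: BDAADCAB


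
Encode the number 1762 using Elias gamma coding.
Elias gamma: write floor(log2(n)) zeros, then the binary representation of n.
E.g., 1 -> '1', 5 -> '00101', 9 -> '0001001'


num_bits = floor(log2(1762)) + 1 = 11
leading_zeros = num_bits - 1 = 10
binary(1762) = 11011100010

Elias gamma(1762) = '0000000000' + '11011100010' = 000000000011011100010 (21 bits)


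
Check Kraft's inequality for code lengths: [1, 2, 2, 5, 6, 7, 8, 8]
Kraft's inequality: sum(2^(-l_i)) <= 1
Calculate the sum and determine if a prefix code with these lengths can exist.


Sum = 2^(-1) + 2^(-2) + 2^(-2) + 2^(-5) + 2^(-6) + 2^(-7) + 2^(-8) + 2^(-8)
    = 0.5 + 0.25 + 0.25 + 0.03125 + 0.015625 + 0.0078125 + 0.00390625 + 0.00390625
    = 272/256 = 1.0625
Since 1.0625 > 1, Kraft's inequality is NOT satisfied.
A prefix code with these lengths CANNOT exist.

Kraft sum = 1.0625. Not satisfied.


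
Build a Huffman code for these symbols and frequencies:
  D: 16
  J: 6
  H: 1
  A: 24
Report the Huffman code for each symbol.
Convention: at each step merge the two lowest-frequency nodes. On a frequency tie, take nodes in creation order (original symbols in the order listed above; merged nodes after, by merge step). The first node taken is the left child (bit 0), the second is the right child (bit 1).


Huffman tree construction:
Step 1: Merge H(1) + J(6) = 7
Step 2: Merge (H+J)(7) + D(16) = 23
Step 3: Merge ((H+J)+D)(23) + A(24) = 47
Read each symbol's code off the tree from the root (left child = 0, right child = 1).

Codes:
  D: 01 (length 2)
  J: 001 (length 3)
  H: 000 (length 3)
  A: 1 (length 1)
Average code length: 77/47 = 1.6383 bits/symbol


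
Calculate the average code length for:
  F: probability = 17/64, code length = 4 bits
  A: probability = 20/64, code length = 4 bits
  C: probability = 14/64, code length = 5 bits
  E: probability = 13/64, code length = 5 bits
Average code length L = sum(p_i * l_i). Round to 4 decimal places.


Weighted contributions p_i * l_i:
  F: (17/64) * 4 = 68/64
  A: (20/64) * 4 = 80/64
  C: (14/64) * 5 = 70/64
  E: (13/64) * 5 = 65/64
Sum = (68 + 80 + 70 + 65)/64 = 283/64

L = 283/64 = 4.4219 bits/symbol


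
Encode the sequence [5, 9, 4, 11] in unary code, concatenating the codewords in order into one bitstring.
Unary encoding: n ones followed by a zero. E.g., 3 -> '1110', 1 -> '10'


Encode each number as n ones followed by a terminating 0:
  5 -> 111110 (6 bits)
  9 -> 1111111110 (10 bits)
  4 -> 11110 (5 bits)
  11 -> 111111111110 (12 bits)
Total length = 6 + 10 + 5 + 12 = 33 bits.

Unary([5, 9, 4, 11]) = 111110111111111011110111111111110 (33 bits)


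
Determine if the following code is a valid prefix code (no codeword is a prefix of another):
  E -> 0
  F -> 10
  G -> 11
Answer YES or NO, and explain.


Checking each pair (does one codeword prefix another?):
  E='0' vs F='10': no prefix
  E='0' vs G='11': no prefix
  F='10' vs E='0': no prefix
  F='10' vs G='11': no prefix
  G='11' vs E='0': no prefix
  G='11' vs F='10': no prefix
No violation found over all pairs.

YES -- this is a valid prefix code. No codeword is a prefix of any other codeword.


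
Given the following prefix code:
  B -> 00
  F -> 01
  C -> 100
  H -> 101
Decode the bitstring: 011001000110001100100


Decoding step by step:
Bits 01 -> F
Bits 100 -> C
Bits 100 -> C
Bits 01 -> F
Bits 100 -> C
Bits 01 -> F
Bits 100 -> C
Bits 100 -> C


Decoded message: FCCFCFCC


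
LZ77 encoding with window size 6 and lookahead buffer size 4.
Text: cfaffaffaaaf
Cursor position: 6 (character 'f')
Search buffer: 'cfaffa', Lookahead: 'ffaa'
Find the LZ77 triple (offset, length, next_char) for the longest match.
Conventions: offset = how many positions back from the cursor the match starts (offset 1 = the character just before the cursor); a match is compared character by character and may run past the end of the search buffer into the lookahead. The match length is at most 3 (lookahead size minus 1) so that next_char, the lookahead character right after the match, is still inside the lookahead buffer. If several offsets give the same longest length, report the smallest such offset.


Try each offset into the search buffer:
  offset=1 (pos 5, char 'a'): match length 0
  offset=2 (pos 4, char 'f'): match length 1
  offset=3 (pos 3, char 'f'): match length 3
  offset=4 (pos 2, char 'a'): match length 0
  offset=5 (pos 1, char 'f'): match length 1
  offset=6 (pos 0, char 'c'): match length 0
Longest match has length 3 at offset 3.
next_char = character at position 6 + 3 = 9 -> 'a'

Best match: offset=3, length=3 (matching 'ffa' starting at position 3)
LZ77 triple: (3, 3, 'a')


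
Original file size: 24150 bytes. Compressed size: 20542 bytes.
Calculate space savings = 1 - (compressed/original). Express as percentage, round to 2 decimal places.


ratio = compressed/original = 20542/24150 = 0.8506
savings = 1 - ratio = 1 - 0.8506 = 0.1494
as a percentage: 0.1494 * 100 = 14.94%

Space savings = 1 - 20542/24150 = 14.94%


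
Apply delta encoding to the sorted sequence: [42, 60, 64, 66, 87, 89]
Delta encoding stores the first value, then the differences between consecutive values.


First value: 42
Deltas:
  60 - 42 = 18
  64 - 60 = 4
  66 - 64 = 2
  87 - 66 = 21
  89 - 87 = 2


Delta encoded: [42, 18, 4, 2, 21, 2]


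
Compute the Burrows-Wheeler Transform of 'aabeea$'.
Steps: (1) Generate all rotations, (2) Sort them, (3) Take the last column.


Rotations (sorted):
  0: $aabeea -> last char: a
  1: a$aabee -> last char: e
  2: aabeea$ -> last char: $
  3: abeea$a -> last char: a
  4: beea$aa -> last char: a
  5: ea$aabe -> last char: e
  6: eea$aab -> last char: b


BWT = ae$aaeb


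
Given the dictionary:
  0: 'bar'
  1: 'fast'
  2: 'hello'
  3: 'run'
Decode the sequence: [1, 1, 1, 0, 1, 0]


Look up each index in the dictionary:
  1 -> 'fast'
  1 -> 'fast'
  1 -> 'fast'
  0 -> 'bar'
  1 -> 'fast'
  0 -> 'bar'

Decoded: "fast fast fast bar fast bar"


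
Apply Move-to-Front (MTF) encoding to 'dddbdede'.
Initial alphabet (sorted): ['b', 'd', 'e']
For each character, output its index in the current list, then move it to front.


MTF encoding:
'd': index 1 in ['b', 'd', 'e'] -> ['d', 'b', 'e']
'd': index 0 in ['d', 'b', 'e'] -> ['d', 'b', 'e']
'd': index 0 in ['d', 'b', 'e'] -> ['d', 'b', 'e']
'b': index 1 in ['d', 'b', 'e'] -> ['b', 'd', 'e']
'd': index 1 in ['b', 'd', 'e'] -> ['d', 'b', 'e']
'e': index 2 in ['d', 'b', 'e'] -> ['e', 'd', 'b']
'd': index 1 in ['e', 'd', 'b'] -> ['d', 'e', 'b']
'e': index 1 in ['d', 'e', 'b'] -> ['e', 'd', 'b']


Output: [1, 0, 0, 1, 1, 2, 1, 1]


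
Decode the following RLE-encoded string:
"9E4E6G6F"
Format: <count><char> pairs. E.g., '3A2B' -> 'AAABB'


Expanding each <count><char> pair:
  9E -> 'EEEEEEEEE'
  4E -> 'EEEE'
  6G -> 'GGGGGG'
  6F -> 'FFFFFF'

Decoded = EEEEEEEEEEEEEGGGGGGFFFFFF


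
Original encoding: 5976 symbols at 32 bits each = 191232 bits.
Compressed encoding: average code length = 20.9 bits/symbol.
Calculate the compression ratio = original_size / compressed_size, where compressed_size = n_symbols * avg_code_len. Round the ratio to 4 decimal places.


original_size = n_symbols * orig_bits = 5976 * 32 = 191232 bits
compressed_size = n_symbols * avg_code_len = 5976 * 20.9 = 124898.4 bits
ratio = original_size / compressed_size = 191232 / 124898.4 = 1.5311

Compression ratio = 1.5311


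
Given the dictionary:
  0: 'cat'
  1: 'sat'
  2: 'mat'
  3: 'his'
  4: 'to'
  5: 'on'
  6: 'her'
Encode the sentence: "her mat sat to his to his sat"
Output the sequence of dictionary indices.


Look up each word in the dictionary:
  'her' -> 6
  'mat' -> 2
  'sat' -> 1
  'to' -> 4
  'his' -> 3
  'to' -> 4
  'his' -> 3
  'sat' -> 1

Encoded: [6, 2, 1, 4, 3, 4, 3, 1]


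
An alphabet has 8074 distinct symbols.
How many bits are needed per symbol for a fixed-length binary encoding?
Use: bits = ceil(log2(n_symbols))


log2(8074) = 12.9791
Bracket: 2^12 = 4096 < 8074 <= 2^13 = 8192
So ceil(log2(8074)) = 13

bits = ceil(log2(8074)) = ceil(12.9791) = 13 bits


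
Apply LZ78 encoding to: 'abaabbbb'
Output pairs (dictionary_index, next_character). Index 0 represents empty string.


LZ78 encoding steps:
Dictionary: {0: ''}
Step 1: w='' (idx 0), next='a' -> output (0, 'a'), add 'a' as idx 1
Step 2: w='' (idx 0), next='b' -> output (0, 'b'), add 'b' as idx 2
Step 3: w='a' (idx 1), next='a' -> output (1, 'a'), add 'aa' as idx 3
Step 4: w='b' (idx 2), next='b' -> output (2, 'b'), add 'bb' as idx 4
Step 5: w='bb' (idx 4), end of input -> output (4, '')


Encoded: [(0, 'a'), (0, 'b'), (1, 'a'), (2, 'b'), (4, '')]


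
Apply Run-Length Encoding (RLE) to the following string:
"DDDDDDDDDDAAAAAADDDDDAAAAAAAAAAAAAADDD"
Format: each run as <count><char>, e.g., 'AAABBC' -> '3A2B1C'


Scanning runs left to right:
  i=0: run of 'D' x 10 -> '10D'
  i=10: run of 'A' x 6 -> '6A'
  i=16: run of 'D' x 5 -> '5D'
  i=21: run of 'A' x 14 -> '14A'
  i=35: run of 'D' x 3 -> '3D'

RLE = 10D6A5D14A3D


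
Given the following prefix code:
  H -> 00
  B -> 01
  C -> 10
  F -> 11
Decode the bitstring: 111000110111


Decoding step by step:
Bits 11 -> F
Bits 10 -> C
Bits 00 -> H
Bits 11 -> F
Bits 01 -> B
Bits 11 -> F


Decoded message: FCHFBF


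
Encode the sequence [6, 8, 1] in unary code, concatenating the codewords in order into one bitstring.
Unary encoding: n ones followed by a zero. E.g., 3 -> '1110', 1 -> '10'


Encode each number as n ones followed by a terminating 0:
  6 -> 1111110 (7 bits)
  8 -> 111111110 (9 bits)
  1 -> 10 (2 bits)
Total length = 7 + 9 + 2 = 18 bits.

Unary([6, 8, 1]) = 111111011111111010 (18 bits)


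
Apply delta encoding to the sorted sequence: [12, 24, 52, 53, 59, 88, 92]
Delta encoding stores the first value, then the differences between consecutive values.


First value: 12
Deltas:
  24 - 12 = 12
  52 - 24 = 28
  53 - 52 = 1
  59 - 53 = 6
  88 - 59 = 29
  92 - 88 = 4


Delta encoded: [12, 12, 28, 1, 6, 29, 4]


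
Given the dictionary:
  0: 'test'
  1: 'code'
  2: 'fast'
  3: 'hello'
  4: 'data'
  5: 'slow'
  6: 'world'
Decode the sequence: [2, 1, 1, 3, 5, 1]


Look up each index in the dictionary:
  2 -> 'fast'
  1 -> 'code'
  1 -> 'code'
  3 -> 'hello'
  5 -> 'slow'
  1 -> 'code'

Decoded: "fast code code hello slow code"


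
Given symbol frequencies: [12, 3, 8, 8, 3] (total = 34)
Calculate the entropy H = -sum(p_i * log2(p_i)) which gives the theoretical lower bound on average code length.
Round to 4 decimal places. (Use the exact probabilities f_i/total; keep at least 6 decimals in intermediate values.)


Per-symbol terms -p_i * log2(p_i) with p_i = f_i/34:
  p = 12/34 = 0.352941: log2(p) = -1.502500, -p*log2(p) = 0.530294
  p = 3/34 = 0.088235: log2(p) = -3.502500, -p*log2(p) = 0.309044
  p = 8/34 = 0.235294: log2(p) = -2.087463, -p*log2(p) = 0.491168
  p = 8/34 = 0.235294: log2(p) = -2.087463, -p*log2(p) = 0.491168
  p = 3/34 = 0.088235: log2(p) = -3.502500, -p*log2(p) = 0.309044
H = 0.530294 + 0.309044 + 0.491168 + 0.491168 + 0.309044 = 2.130718

H = 2.1307 bits/symbol


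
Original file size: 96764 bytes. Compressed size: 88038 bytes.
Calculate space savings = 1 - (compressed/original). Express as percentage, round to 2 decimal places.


ratio = compressed/original = 88038/96764 = 0.909822
savings = 1 - ratio = 1 - 0.909822 = 0.090178
as a percentage: 0.090178 * 100 = 9.02%

Space savings = 1 - 88038/96764 = 9.02%


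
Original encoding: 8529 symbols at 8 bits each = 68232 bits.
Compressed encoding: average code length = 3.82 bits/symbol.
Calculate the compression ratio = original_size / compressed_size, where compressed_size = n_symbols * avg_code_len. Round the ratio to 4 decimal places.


original_size = n_symbols * orig_bits = 8529 * 8 = 68232 bits
compressed_size = n_symbols * avg_code_len = 8529 * 3.82 = 32580.78 bits
ratio = original_size / compressed_size = 68232 / 32580.78 = 2.0942

Compression ratio = 2.0942


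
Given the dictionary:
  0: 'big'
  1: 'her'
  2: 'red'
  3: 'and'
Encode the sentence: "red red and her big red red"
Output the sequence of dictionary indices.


Look up each word in the dictionary:
  'red' -> 2
  'red' -> 2
  'and' -> 3
  'her' -> 1
  'big' -> 0
  'red' -> 2
  'red' -> 2

Encoded: [2, 2, 3, 1, 0, 2, 2]


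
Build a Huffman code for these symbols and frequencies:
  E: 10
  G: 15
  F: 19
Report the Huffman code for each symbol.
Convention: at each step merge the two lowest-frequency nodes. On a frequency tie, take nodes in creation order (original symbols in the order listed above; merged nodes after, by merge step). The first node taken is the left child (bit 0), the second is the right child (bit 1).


Huffman tree construction:
Step 1: Merge E(10) + G(15) = 25
Step 2: Merge F(19) + (E+G)(25) = 44
Read each symbol's code off the tree from the root (left child = 0, right child = 1).

Codes:
  E: 10 (length 2)
  G: 11 (length 2)
  F: 0 (length 1)
Average code length: 69/44 = 1.5682 bits/symbol


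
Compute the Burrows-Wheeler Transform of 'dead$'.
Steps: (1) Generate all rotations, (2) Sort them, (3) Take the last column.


Rotations (sorted):
  0: $dead -> last char: d
  1: ad$de -> last char: e
  2: d$dea -> last char: a
  3: dead$ -> last char: $
  4: ead$d -> last char: d


BWT = dea$d


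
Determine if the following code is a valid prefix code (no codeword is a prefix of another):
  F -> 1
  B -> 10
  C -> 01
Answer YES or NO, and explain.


Checking each pair (does one codeword prefix another?):
  F='1' vs B='10': prefix -- VIOLATION

NO -- this is NOT a valid prefix code. F (1) is a prefix of B (10).


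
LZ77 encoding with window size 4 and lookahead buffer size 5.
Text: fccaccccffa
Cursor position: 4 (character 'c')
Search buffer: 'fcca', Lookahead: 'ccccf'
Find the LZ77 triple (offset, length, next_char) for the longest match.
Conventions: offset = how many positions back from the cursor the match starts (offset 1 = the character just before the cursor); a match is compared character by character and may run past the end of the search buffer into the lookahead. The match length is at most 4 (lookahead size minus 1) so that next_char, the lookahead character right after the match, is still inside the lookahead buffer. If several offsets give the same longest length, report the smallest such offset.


Try each offset into the search buffer:
  offset=1 (pos 3, char 'a'): match length 0
  offset=2 (pos 2, char 'c'): match length 1
  offset=3 (pos 1, char 'c'): match length 2
  offset=4 (pos 0, char 'f'): match length 0
Longest match has length 2 at offset 3.
next_char = character at position 4 + 2 = 6 -> 'c'

Best match: offset=3, length=2 (matching 'cc' starting at position 1)
LZ77 triple: (3, 2, 'c')


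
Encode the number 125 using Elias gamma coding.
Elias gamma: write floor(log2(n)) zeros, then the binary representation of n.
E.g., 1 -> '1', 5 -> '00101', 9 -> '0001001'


num_bits = floor(log2(125)) + 1 = 7
leading_zeros = num_bits - 1 = 6
binary(125) = 1111101

Elias gamma(125) = '000000' + '1111101' = 0000001111101 (13 bits)


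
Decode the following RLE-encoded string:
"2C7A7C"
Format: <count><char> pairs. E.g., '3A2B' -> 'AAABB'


Expanding each <count><char> pair:
  2C -> 'CC'
  7A -> 'AAAAAAA'
  7C -> 'CCCCCCC'

Decoded = CCAAAAAAACCCCCCC


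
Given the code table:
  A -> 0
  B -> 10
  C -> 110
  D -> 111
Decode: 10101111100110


Decoding:
10 -> B
10 -> B
111 -> D
110 -> C
0 -> A
110 -> C


Result: BBDCAC


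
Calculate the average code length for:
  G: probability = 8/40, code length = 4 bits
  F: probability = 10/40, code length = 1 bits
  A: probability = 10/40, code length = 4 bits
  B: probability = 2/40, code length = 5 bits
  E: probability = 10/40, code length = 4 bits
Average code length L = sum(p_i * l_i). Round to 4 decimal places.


Weighted contributions p_i * l_i:
  G: (8/40) * 4 = 32/40
  F: (10/40) * 1 = 10/40
  A: (10/40) * 4 = 40/40
  B: (2/40) * 5 = 10/40
  E: (10/40) * 4 = 40/40
Sum = (32 + 10 + 40 + 10 + 40)/40 = 132/40

L = 132/40 = 3.3000 bits/symbol


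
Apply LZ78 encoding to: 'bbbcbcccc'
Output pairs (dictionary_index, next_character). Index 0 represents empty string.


LZ78 encoding steps:
Dictionary: {0: ''}
Step 1: w='' (idx 0), next='b' -> output (0, 'b'), add 'b' as idx 1
Step 2: w='b' (idx 1), next='b' -> output (1, 'b'), add 'bb' as idx 2
Step 3: w='' (idx 0), next='c' -> output (0, 'c'), add 'c' as idx 3
Step 4: w='b' (idx 1), next='c' -> output (1, 'c'), add 'bc' as idx 4
Step 5: w='c' (idx 3), next='c' -> output (3, 'c'), add 'cc' as idx 5
Step 6: w='c' (idx 3), end of input -> output (3, '')


Encoded: [(0, 'b'), (1, 'b'), (0, 'c'), (1, 'c'), (3, 'c'), (3, '')]


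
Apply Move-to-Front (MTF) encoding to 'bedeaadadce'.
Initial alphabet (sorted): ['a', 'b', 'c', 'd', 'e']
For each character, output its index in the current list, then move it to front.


MTF encoding:
'b': index 1 in ['a', 'b', 'c', 'd', 'e'] -> ['b', 'a', 'c', 'd', 'e']
'e': index 4 in ['b', 'a', 'c', 'd', 'e'] -> ['e', 'b', 'a', 'c', 'd']
'd': index 4 in ['e', 'b', 'a', 'c', 'd'] -> ['d', 'e', 'b', 'a', 'c']
'e': index 1 in ['d', 'e', 'b', 'a', 'c'] -> ['e', 'd', 'b', 'a', 'c']
'a': index 3 in ['e', 'd', 'b', 'a', 'c'] -> ['a', 'e', 'd', 'b', 'c']
'a': index 0 in ['a', 'e', 'd', 'b', 'c'] -> ['a', 'e', 'd', 'b', 'c']
'd': index 2 in ['a', 'e', 'd', 'b', 'c'] -> ['d', 'a', 'e', 'b', 'c']
'a': index 1 in ['d', 'a', 'e', 'b', 'c'] -> ['a', 'd', 'e', 'b', 'c']
'd': index 1 in ['a', 'd', 'e', 'b', 'c'] -> ['d', 'a', 'e', 'b', 'c']
'c': index 4 in ['d', 'a', 'e', 'b', 'c'] -> ['c', 'd', 'a', 'e', 'b']
'e': index 3 in ['c', 'd', 'a', 'e', 'b'] -> ['e', 'c', 'd', 'a', 'b']


Output: [1, 4, 4, 1, 3, 0, 2, 1, 1, 4, 3]


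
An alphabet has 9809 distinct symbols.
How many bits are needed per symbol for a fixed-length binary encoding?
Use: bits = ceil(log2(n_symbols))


log2(9809) = 13.2599
Bracket: 2^13 = 8192 < 9809 <= 2^14 = 16384
So ceil(log2(9809)) = 14

bits = ceil(log2(9809)) = ceil(13.2599) = 14 bits


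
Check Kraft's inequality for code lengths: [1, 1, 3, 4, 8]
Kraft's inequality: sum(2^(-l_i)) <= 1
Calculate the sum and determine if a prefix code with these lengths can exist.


Sum = 2^(-1) + 2^(-1) + 2^(-3) + 2^(-4) + 2^(-8)
    = 0.5 + 0.5 + 0.125 + 0.0625 + 0.00390625
    = 305/256 = 1.19140625
Since 1.19140625 > 1, Kraft's inequality is NOT satisfied.
A prefix code with these lengths CANNOT exist.

Kraft sum = 1.19140625. Not satisfied.


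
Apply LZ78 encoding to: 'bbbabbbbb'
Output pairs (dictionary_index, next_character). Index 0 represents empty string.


LZ78 encoding steps:
Dictionary: {0: ''}
Step 1: w='' (idx 0), next='b' -> output (0, 'b'), add 'b' as idx 1
Step 2: w='b' (idx 1), next='b' -> output (1, 'b'), add 'bb' as idx 2
Step 3: w='' (idx 0), next='a' -> output (0, 'a'), add 'a' as idx 3
Step 4: w='bb' (idx 2), next='b' -> output (2, 'b'), add 'bbb' as idx 4
Step 5: w='bb' (idx 2), end of input -> output (2, '')


Encoded: [(0, 'b'), (1, 'b'), (0, 'a'), (2, 'b'), (2, '')]


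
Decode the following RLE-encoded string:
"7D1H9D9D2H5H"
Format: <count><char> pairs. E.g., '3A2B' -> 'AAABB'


Expanding each <count><char> pair:
  7D -> 'DDDDDDD'
  1H -> 'H'
  9D -> 'DDDDDDDDD'
  9D -> 'DDDDDDDDD'
  2H -> 'HH'
  5H -> 'HHHHH'

Decoded = DDDDDDDHDDDDDDDDDDDDDDDDDDHHHHHHH


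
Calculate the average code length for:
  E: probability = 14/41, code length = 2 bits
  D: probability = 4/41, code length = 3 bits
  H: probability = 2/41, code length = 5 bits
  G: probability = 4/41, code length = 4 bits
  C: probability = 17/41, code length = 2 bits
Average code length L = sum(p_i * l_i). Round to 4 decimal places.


Weighted contributions p_i * l_i:
  E: (14/41) * 2 = 28/41
  D: (4/41) * 3 = 12/41
  H: (2/41) * 5 = 10/41
  G: (4/41) * 4 = 16/41
  C: (17/41) * 2 = 34/41
Sum = (28 + 12 + 10 + 16 + 34)/41 = 100/41

L = 100/41 = 2.4390 bits/symbol


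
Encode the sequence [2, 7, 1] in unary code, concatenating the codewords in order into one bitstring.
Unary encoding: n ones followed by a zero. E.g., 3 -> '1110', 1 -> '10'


Encode each number as n ones followed by a terminating 0:
  2 -> 110 (3 bits)
  7 -> 11111110 (8 bits)
  1 -> 10 (2 bits)
Total length = 3 + 8 + 2 = 13 bits.

Unary([2, 7, 1]) = 1101111111010 (13 bits)


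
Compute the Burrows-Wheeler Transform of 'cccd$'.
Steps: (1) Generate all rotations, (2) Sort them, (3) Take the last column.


Rotations (sorted):
  0: $cccd -> last char: d
  1: cccd$ -> last char: $
  2: ccd$c -> last char: c
  3: cd$cc -> last char: c
  4: d$ccc -> last char: c


BWT = d$ccc


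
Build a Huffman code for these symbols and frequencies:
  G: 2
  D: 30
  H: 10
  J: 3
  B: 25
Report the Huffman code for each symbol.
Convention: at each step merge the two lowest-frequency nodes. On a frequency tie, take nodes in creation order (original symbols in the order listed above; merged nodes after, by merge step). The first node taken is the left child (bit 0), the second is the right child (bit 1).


Huffman tree construction:
Step 1: Merge G(2) + J(3) = 5
Step 2: Merge (G+J)(5) + H(10) = 15
Step 3: Merge ((G+J)+H)(15) + B(25) = 40
Step 4: Merge D(30) + (((G+J)+H)+B)(40) = 70
Read each symbol's code off the tree from the root (left child = 0, right child = 1).

Codes:
  G: 1000 (length 4)
  D: 0 (length 1)
  H: 101 (length 3)
  J: 1001 (length 4)
  B: 11 (length 2)
Average code length: 130/70 = 1.8571 bits/symbol


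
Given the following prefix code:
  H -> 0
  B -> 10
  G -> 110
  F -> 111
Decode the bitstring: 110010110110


Decoding step by step:
Bits 110 -> G
Bits 0 -> H
Bits 10 -> B
Bits 110 -> G
Bits 110 -> G


Decoded message: GHBGG


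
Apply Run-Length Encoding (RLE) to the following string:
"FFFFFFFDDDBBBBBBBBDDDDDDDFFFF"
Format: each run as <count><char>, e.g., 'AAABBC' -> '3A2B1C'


Scanning runs left to right:
  i=0: run of 'F' x 7 -> '7F'
  i=7: run of 'D' x 3 -> '3D'
  i=10: run of 'B' x 8 -> '8B'
  i=18: run of 'D' x 7 -> '7D'
  i=25: run of 'F' x 4 -> '4F'

RLE = 7F3D8B7D4F


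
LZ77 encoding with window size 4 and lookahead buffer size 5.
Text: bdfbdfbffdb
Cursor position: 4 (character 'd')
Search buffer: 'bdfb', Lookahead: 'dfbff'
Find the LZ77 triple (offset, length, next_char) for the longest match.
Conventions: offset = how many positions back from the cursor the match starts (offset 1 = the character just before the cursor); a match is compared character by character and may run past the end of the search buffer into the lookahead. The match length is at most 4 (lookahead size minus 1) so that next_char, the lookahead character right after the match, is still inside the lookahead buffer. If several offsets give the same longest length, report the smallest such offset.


Try each offset into the search buffer:
  offset=1 (pos 3, char 'b'): match length 0
  offset=2 (pos 2, char 'f'): match length 0
  offset=3 (pos 1, char 'd'): match length 3
  offset=4 (pos 0, char 'b'): match length 0
Longest match has length 3 at offset 3.
next_char = character at position 4 + 3 = 7 -> 'f'

Best match: offset=3, length=3 (matching 'dfb' starting at position 1)
LZ77 triple: (3, 3, 'f')


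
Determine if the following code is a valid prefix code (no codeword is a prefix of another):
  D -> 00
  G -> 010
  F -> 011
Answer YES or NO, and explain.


Checking each pair (does one codeword prefix another?):
  D='00' vs G='010': no prefix
  D='00' vs F='011': no prefix
  G='010' vs D='00': no prefix
  G='010' vs F='011': no prefix
  F='011' vs D='00': no prefix
  F='011' vs G='010': no prefix
No violation found over all pairs.

YES -- this is a valid prefix code. No codeword is a prefix of any other codeword.


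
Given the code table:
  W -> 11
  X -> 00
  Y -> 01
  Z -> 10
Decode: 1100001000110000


Decoding:
11 -> W
00 -> X
00 -> X
10 -> Z
00 -> X
11 -> W
00 -> X
00 -> X


Result: WXXZXWXX


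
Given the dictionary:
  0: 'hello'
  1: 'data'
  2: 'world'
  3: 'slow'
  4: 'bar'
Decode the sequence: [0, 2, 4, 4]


Look up each index in the dictionary:
  0 -> 'hello'
  2 -> 'world'
  4 -> 'bar'
  4 -> 'bar'

Decoded: "hello world bar bar"


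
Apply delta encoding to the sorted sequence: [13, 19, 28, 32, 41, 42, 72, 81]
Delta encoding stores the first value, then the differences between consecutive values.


First value: 13
Deltas:
  19 - 13 = 6
  28 - 19 = 9
  32 - 28 = 4
  41 - 32 = 9
  42 - 41 = 1
  72 - 42 = 30
  81 - 72 = 9


Delta encoded: [13, 6, 9, 4, 9, 1, 30, 9]


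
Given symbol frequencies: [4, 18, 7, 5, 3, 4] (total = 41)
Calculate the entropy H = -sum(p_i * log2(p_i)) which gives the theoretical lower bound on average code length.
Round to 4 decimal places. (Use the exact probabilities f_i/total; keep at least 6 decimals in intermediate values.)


Per-symbol terms -p_i * log2(p_i) with p_i = f_i/41:
  p = 4/41 = 0.097561: log2(p) = -3.357552, -p*log2(p) = 0.327566
  p = 18/41 = 0.439024: log2(p) = -1.187627, -p*log2(p) = 0.521397
  p = 7/41 = 0.170732: log2(p) = -2.550197, -p*log2(p) = 0.435400
  p = 5/41 = 0.121951: log2(p) = -3.035624, -p*log2(p) = 0.370198
  p = 3/41 = 0.073171: log2(p) = -3.772590, -p*log2(p) = 0.276043
  p = 4/41 = 0.097561: log2(p) = -3.357552, -p*log2(p) = 0.327566
H = 0.327566 + 0.521397 + 0.435400 + 0.370198 + 0.276043 + 0.327566 = 2.258170

H = 2.2582 bits/symbol


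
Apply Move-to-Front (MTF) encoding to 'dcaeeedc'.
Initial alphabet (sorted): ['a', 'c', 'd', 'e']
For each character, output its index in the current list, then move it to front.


MTF encoding:
'd': index 2 in ['a', 'c', 'd', 'e'] -> ['d', 'a', 'c', 'e']
'c': index 2 in ['d', 'a', 'c', 'e'] -> ['c', 'd', 'a', 'e']
'a': index 2 in ['c', 'd', 'a', 'e'] -> ['a', 'c', 'd', 'e']
'e': index 3 in ['a', 'c', 'd', 'e'] -> ['e', 'a', 'c', 'd']
'e': index 0 in ['e', 'a', 'c', 'd'] -> ['e', 'a', 'c', 'd']
'e': index 0 in ['e', 'a', 'c', 'd'] -> ['e', 'a', 'c', 'd']
'd': index 3 in ['e', 'a', 'c', 'd'] -> ['d', 'e', 'a', 'c']
'c': index 3 in ['d', 'e', 'a', 'c'] -> ['c', 'd', 'e', 'a']


Output: [2, 2, 2, 3, 0, 0, 3, 3]


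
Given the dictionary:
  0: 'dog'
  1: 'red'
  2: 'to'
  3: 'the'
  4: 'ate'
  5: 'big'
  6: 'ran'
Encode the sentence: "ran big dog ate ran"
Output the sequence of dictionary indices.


Look up each word in the dictionary:
  'ran' -> 6
  'big' -> 5
  'dog' -> 0
  'ate' -> 4
  'ran' -> 6

Encoded: [6, 5, 0, 4, 6]


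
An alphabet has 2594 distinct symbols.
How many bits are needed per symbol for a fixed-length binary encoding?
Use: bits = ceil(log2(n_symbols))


log2(2594) = 11.341
Bracket: 2^11 = 2048 < 2594 <= 2^12 = 4096
So ceil(log2(2594)) = 12

bits = ceil(log2(2594)) = ceil(11.341) = 12 bits


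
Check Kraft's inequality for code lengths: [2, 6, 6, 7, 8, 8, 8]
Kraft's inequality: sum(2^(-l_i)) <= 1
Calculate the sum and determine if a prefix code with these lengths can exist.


Sum = 2^(-2) + 2^(-6) + 2^(-6) + 2^(-7) + 2^(-8) + 2^(-8) + 2^(-8)
    = 0.25 + 0.015625 + 0.015625 + 0.0078125 + 0.00390625 + 0.00390625 + 0.00390625
    = 77/256 = 0.30078125
Since 0.30078125 <= 1, Kraft's inequality IS satisfied.
A prefix code with these lengths CAN exist.

Kraft sum = 0.30078125. Satisfied.


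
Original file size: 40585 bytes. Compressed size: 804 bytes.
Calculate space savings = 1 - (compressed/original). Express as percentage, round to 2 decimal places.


ratio = compressed/original = 804/40585 = 0.01981
savings = 1 - ratio = 1 - 0.01981 = 0.98019
as a percentage: 0.98019 * 100 = 98.02%

Space savings = 1 - 804/40585 = 98.02%


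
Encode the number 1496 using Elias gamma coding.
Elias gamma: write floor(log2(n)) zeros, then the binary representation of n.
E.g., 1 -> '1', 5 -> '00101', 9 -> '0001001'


num_bits = floor(log2(1496)) + 1 = 11
leading_zeros = num_bits - 1 = 10
binary(1496) = 10111011000

Elias gamma(1496) = '0000000000' + '10111011000' = 000000000010111011000 (21 bits)


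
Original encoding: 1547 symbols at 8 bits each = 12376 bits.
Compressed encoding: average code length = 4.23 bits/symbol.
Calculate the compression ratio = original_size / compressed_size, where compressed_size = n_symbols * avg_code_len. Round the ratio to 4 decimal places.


original_size = n_symbols * orig_bits = 1547 * 8 = 12376 bits
compressed_size = n_symbols * avg_code_len = 1547 * 4.23 = 6543.81 bits
ratio = original_size / compressed_size = 12376 / 6543.81 = 1.8913

Compression ratio = 1.8913


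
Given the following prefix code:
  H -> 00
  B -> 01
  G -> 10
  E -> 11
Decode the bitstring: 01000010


Decoding step by step:
Bits 01 -> B
Bits 00 -> H
Bits 00 -> H
Bits 10 -> G


Decoded message: BHHG


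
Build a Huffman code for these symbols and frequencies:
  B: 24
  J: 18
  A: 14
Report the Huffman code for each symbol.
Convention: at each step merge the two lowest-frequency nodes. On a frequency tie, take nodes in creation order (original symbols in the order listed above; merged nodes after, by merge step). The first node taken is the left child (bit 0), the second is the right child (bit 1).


Huffman tree construction:
Step 1: Merge A(14) + J(18) = 32
Step 2: Merge B(24) + (A+J)(32) = 56
Read each symbol's code off the tree from the root (left child = 0, right child = 1).

Codes:
  B: 0 (length 1)
  J: 11 (length 2)
  A: 10 (length 2)
Average code length: 88/56 = 1.5714 bits/symbol


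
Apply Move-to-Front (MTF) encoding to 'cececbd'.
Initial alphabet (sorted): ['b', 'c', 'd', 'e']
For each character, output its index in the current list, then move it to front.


MTF encoding:
'c': index 1 in ['b', 'c', 'd', 'e'] -> ['c', 'b', 'd', 'e']
'e': index 3 in ['c', 'b', 'd', 'e'] -> ['e', 'c', 'b', 'd']
'c': index 1 in ['e', 'c', 'b', 'd'] -> ['c', 'e', 'b', 'd']
'e': index 1 in ['c', 'e', 'b', 'd'] -> ['e', 'c', 'b', 'd']
'c': index 1 in ['e', 'c', 'b', 'd'] -> ['c', 'e', 'b', 'd']
'b': index 2 in ['c', 'e', 'b', 'd'] -> ['b', 'c', 'e', 'd']
'd': index 3 in ['b', 'c', 'e', 'd'] -> ['d', 'b', 'c', 'e']


Output: [1, 3, 1, 1, 1, 2, 3]


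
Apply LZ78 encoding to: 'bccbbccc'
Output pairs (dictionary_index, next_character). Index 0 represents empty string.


LZ78 encoding steps:
Dictionary: {0: ''}
Step 1: w='' (idx 0), next='b' -> output (0, 'b'), add 'b' as idx 1
Step 2: w='' (idx 0), next='c' -> output (0, 'c'), add 'c' as idx 2
Step 3: w='c' (idx 2), next='b' -> output (2, 'b'), add 'cb' as idx 3
Step 4: w='b' (idx 1), next='c' -> output (1, 'c'), add 'bc' as idx 4
Step 5: w='c' (idx 2), next='c' -> output (2, 'c'), add 'cc' as idx 5


Encoded: [(0, 'b'), (0, 'c'), (2, 'b'), (1, 'c'), (2, 'c')]


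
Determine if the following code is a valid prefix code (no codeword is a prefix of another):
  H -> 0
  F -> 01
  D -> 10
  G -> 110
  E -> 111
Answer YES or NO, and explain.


Checking each pair (does one codeword prefix another?):
  H='0' vs F='01': prefix -- VIOLATION

NO -- this is NOT a valid prefix code. H (0) is a prefix of F (01).


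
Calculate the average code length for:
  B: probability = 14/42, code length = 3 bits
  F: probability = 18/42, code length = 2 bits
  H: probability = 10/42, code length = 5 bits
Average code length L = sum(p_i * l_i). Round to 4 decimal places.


Weighted contributions p_i * l_i:
  B: (14/42) * 3 = 42/42
  F: (18/42) * 2 = 36/42
  H: (10/42) * 5 = 50/42
Sum = (42 + 36 + 50)/42 = 128/42

L = 128/42 = 3.0476 bits/symbol


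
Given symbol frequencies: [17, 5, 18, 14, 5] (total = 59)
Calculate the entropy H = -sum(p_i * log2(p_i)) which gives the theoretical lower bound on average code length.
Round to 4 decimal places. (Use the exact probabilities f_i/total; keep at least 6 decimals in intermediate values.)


Per-symbol terms -p_i * log2(p_i) with p_i = f_i/59:
  p = 17/59 = 0.288136: log2(p) = -1.795180, -p*log2(p) = 0.517255
  p = 5/59 = 0.084746: log2(p) = -3.560715, -p*log2(p) = 0.301756
  p = 18/59 = 0.305085: log2(p) = -1.712718, -p*log2(p) = 0.522524
  p = 14/59 = 0.237288: log2(p) = -2.075288, -p*log2(p) = 0.492441
  p = 5/59 = 0.084746: log2(p) = -3.560715, -p*log2(p) = 0.301756
H = 0.517255 + 0.301756 + 0.522524 + 0.492441 + 0.301756 = 2.135732

H = 2.1357 bits/symbol


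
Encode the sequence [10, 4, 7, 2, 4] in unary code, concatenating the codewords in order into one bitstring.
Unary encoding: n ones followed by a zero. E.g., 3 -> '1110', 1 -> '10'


Encode each number as n ones followed by a terminating 0:
  10 -> 11111111110 (11 bits)
  4 -> 11110 (5 bits)
  7 -> 11111110 (8 bits)
  2 -> 110 (3 bits)
  4 -> 11110 (5 bits)
Total length = 11 + 5 + 8 + 3 + 5 = 32 bits.

Unary([10, 4, 7, 2, 4]) = 11111111110111101111111011011110 (32 bits)


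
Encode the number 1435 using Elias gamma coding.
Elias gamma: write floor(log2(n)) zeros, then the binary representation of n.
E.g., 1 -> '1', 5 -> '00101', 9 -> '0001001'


num_bits = floor(log2(1435)) + 1 = 11
leading_zeros = num_bits - 1 = 10
binary(1435) = 10110011011

Elias gamma(1435) = '0000000000' + '10110011011' = 000000000010110011011 (21 bits)


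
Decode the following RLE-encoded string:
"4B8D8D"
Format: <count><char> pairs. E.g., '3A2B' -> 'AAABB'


Expanding each <count><char> pair:
  4B -> 'BBBB'
  8D -> 'DDDDDDDD'
  8D -> 'DDDDDDDD'

Decoded = BBBBDDDDDDDDDDDDDDDD


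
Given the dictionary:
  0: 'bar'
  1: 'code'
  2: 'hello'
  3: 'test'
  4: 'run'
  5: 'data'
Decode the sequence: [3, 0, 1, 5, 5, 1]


Look up each index in the dictionary:
  3 -> 'test'
  0 -> 'bar'
  1 -> 'code'
  5 -> 'data'
  5 -> 'data'
  1 -> 'code'

Decoded: "test bar code data data code"


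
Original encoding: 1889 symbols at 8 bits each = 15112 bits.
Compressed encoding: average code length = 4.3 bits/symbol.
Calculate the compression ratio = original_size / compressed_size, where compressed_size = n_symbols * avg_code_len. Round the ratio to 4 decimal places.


original_size = n_symbols * orig_bits = 1889 * 8 = 15112 bits
compressed_size = n_symbols * avg_code_len = 1889 * 4.3 = 8122.7 bits
ratio = original_size / compressed_size = 15112 / 8122.7 = 1.8605

Compression ratio = 1.8605


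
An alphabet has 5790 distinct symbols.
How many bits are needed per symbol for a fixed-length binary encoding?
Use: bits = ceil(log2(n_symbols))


log2(5790) = 12.4993
Bracket: 2^12 = 4096 < 5790 <= 2^13 = 8192
So ceil(log2(5790)) = 13

bits = ceil(log2(5790)) = ceil(12.4993) = 13 bits


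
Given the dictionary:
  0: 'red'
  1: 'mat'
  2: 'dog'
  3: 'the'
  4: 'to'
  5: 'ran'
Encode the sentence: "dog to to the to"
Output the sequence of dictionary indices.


Look up each word in the dictionary:
  'dog' -> 2
  'to' -> 4
  'to' -> 4
  'the' -> 3
  'to' -> 4

Encoded: [2, 4, 4, 3, 4]


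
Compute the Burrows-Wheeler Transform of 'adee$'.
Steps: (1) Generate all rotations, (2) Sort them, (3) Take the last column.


Rotations (sorted):
  0: $adee -> last char: e
  1: adee$ -> last char: $
  2: dee$a -> last char: a
  3: e$ade -> last char: e
  4: ee$ad -> last char: d


BWT = e$aed


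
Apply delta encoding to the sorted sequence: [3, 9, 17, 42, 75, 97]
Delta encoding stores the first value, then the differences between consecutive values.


First value: 3
Deltas:
  9 - 3 = 6
  17 - 9 = 8
  42 - 17 = 25
  75 - 42 = 33
  97 - 75 = 22


Delta encoded: [3, 6, 8, 25, 33, 22]


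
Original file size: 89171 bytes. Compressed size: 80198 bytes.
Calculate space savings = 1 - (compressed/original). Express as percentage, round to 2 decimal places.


ratio = compressed/original = 80198/89171 = 0.899373
savings = 1 - ratio = 1 - 0.899373 = 0.100627
as a percentage: 0.100627 * 100 = 10.06%

Space savings = 1 - 80198/89171 = 10.06%


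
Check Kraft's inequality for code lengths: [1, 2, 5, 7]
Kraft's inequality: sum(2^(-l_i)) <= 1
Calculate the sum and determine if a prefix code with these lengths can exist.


Sum = 2^(-1) + 2^(-2) + 2^(-5) + 2^(-7)
    = 0.5 + 0.25 + 0.03125 + 0.0078125
    = 101/128 = 0.7890625
Since 0.7890625 <= 1, Kraft's inequality IS satisfied.
A prefix code with these lengths CAN exist.

Kraft sum = 0.7890625. Satisfied.


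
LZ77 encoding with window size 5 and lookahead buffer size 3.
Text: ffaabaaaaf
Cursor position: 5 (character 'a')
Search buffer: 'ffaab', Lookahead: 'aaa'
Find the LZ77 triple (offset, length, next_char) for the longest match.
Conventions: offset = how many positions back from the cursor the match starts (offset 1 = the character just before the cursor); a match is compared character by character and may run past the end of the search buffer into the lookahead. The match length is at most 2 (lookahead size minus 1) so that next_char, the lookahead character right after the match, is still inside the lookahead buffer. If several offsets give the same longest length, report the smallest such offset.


Try each offset into the search buffer:
  offset=1 (pos 4, char 'b'): match length 0
  offset=2 (pos 3, char 'a'): match length 1
  offset=3 (pos 2, char 'a'): match length 2
  offset=4 (pos 1, char 'f'): match length 0
  offset=5 (pos 0, char 'f'): match length 0
Longest match has length 2 at offset 3.
next_char = character at position 5 + 2 = 7 -> 'a'

Best match: offset=3, length=2 (matching 'aa' starting at position 2)
LZ77 triple: (3, 2, 'a')
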